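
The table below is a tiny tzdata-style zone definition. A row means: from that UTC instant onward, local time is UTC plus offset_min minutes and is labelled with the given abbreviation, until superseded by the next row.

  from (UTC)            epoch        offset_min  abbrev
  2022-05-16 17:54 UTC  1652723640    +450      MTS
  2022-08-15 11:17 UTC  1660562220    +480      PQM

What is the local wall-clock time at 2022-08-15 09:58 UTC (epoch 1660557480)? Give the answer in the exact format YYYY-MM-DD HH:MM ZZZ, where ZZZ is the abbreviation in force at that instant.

Query: 2022-08-15 09:58 UTC
Rule 1/2 (MTS, +07:30): 2022-05-16 17:54 UTC ≤ query < 2022-08-15 11:17 UTC
9·60 + 58 + 450 = 1048 min
1048 = 0·1440 + 1048; 1048 = 17·60 + 28 → 17:28, same day
→ 2022-08-15 17:28 MTS

2022-08-15 17:28 MTS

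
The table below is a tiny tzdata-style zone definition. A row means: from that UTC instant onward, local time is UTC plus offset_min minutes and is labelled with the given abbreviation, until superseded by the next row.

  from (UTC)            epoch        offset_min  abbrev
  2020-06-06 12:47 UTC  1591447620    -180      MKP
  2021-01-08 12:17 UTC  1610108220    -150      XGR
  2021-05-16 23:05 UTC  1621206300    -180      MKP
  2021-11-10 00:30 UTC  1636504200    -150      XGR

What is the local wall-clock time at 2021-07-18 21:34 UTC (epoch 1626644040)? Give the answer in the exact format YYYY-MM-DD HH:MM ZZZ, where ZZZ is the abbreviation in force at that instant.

Query: 2021-07-18 21:34 UTC
Rule 3/4 (MKP, -03:00): 2021-05-16 23:05 UTC ≤ query < 2021-11-10 00:30 UTC
21·60 + 34 - 180 = 1114 min
1114 = 0·1440 + 1114; 1114 = 18·60 + 34 → 18:34, same day
→ 2021-07-18 18:34 MKP

2021-07-18 18:34 MKP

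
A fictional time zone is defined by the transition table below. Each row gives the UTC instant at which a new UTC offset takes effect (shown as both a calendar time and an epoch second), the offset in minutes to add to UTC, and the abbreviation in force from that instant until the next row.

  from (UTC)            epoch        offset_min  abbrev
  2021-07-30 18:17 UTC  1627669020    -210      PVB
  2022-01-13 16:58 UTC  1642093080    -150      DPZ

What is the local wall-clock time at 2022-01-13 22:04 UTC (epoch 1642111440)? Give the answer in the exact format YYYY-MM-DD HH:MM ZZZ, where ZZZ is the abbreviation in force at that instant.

Query: 2022-01-13 22:04 UTC
Rule 2/2 (DPZ, -02:30): 2022-01-13 16:58 UTC ≤ query < +∞
22·60 + 4 - 150 = 1174 min
1174 = 0·1440 + 1174; 1174 = 19·60 + 34 → 19:34, same day
→ 2022-01-13 19:34 DPZ

2022-01-13 19:34 DPZ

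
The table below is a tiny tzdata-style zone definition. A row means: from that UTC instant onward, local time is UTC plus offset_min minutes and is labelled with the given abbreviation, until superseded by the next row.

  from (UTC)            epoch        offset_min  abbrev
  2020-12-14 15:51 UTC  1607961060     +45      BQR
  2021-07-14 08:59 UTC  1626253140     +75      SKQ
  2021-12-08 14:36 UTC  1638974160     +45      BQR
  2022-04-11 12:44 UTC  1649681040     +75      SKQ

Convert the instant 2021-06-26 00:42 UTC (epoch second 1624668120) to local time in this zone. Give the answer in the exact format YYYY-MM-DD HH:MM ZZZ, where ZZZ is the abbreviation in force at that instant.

2021-06-26 01:27 BQR

Query: 2021-06-26 00:42 UTC
Rule 1/4 (BQR, +00:45): 2020-12-14 15:51 UTC ≤ query < 2021-07-14 08:59 UTC
0·60 + 42 + 45 = 87 min
87 = 0·1440 + 87; 87 = 1·60 + 27 → 01:27, same day
→ 2021-06-26 01:27 BQR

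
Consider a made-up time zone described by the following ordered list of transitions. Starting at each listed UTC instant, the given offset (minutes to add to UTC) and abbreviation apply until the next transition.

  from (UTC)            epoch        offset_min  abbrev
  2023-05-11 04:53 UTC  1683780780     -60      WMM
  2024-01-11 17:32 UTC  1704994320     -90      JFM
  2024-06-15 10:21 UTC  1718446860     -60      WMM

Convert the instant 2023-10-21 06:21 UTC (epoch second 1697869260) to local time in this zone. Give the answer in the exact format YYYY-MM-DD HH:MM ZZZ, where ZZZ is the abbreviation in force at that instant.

Query: 2023-10-21 06:21 UTC
Rule 1/3 (WMM, -01:00): 2023-05-11 04:53 UTC ≤ query < 2024-01-11 17:32 UTC
6·60 + 21 - 60 = 321 min
321 = 0·1440 + 321; 321 = 5·60 + 21 → 05:21, same day
→ 2023-10-21 05:21 WMM

2023-10-21 05:21 WMM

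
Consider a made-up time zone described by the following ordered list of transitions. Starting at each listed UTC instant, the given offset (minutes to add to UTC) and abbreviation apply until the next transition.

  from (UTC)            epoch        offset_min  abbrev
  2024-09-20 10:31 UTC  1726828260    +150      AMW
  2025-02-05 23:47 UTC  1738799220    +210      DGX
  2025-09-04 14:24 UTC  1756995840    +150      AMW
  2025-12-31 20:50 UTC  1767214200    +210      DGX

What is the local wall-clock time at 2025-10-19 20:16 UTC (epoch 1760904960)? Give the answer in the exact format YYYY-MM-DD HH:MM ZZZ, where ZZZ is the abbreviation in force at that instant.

Query: 2025-10-19 20:16 UTC
Rule 3/4 (AMW, +02:30): 2025-09-04 14:24 UTC ≤ query < 2025-12-31 20:50 UTC
20·60 + 16 + 150 = 1366 min
1366 = 0·1440 + 1366; 1366 = 22·60 + 46 → 22:46, same day
→ 2025-10-19 22:46 AMW

2025-10-19 22:46 AMW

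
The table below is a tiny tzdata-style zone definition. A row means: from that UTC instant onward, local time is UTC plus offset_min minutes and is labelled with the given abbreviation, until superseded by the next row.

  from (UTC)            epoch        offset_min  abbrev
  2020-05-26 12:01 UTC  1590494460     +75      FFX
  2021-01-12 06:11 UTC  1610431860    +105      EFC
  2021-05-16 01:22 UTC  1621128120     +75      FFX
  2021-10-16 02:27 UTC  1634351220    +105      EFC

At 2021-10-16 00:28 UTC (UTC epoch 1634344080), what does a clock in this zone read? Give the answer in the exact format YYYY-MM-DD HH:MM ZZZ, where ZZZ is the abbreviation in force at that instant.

2021-10-16 01:43 FFX

Query: 2021-10-16 00:28 UTC
Rule 3/4 (FFX, +01:15): 2021-05-16 01:22 UTC ≤ query < 2021-10-16 02:27 UTC
0·60 + 28 + 75 = 103 min
103 = 0·1440 + 103; 103 = 1·60 + 43 → 01:43, same day
→ 2021-10-16 01:43 FFX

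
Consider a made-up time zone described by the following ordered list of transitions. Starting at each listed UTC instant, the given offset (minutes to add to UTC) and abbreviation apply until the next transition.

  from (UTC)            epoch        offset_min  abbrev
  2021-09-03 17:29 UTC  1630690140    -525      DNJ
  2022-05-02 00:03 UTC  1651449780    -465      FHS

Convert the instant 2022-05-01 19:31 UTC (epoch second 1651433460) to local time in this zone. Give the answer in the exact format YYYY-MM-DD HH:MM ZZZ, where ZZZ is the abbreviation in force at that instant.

Query: 2022-05-01 19:31 UTC
Rule 1/2 (DNJ, -08:45): 2021-09-03 17:29 UTC ≤ query < 2022-05-02 00:03 UTC
19·60 + 31 - 525 = 646 min
646 = 0·1440 + 646; 646 = 10·60 + 46 → 10:46, same day
→ 2022-05-01 10:46 DNJ

2022-05-01 10:46 DNJ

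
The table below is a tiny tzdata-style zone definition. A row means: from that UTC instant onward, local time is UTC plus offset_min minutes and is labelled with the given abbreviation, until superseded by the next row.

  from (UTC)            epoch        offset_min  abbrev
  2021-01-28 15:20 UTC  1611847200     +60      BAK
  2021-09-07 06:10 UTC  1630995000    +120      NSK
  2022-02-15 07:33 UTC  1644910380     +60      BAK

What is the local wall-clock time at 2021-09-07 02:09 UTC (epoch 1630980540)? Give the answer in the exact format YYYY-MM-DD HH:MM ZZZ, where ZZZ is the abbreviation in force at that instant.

Query: 2021-09-07 02:09 UTC
Rule 1/3 (BAK, +01:00): 2021-01-28 15:20 UTC ≤ query < 2021-09-07 06:10 UTC
2·60 + 9 + 60 = 189 min
189 = 0·1440 + 189; 189 = 3·60 + 9 → 03:09, same day
→ 2021-09-07 03:09 BAK

2021-09-07 03:09 BAK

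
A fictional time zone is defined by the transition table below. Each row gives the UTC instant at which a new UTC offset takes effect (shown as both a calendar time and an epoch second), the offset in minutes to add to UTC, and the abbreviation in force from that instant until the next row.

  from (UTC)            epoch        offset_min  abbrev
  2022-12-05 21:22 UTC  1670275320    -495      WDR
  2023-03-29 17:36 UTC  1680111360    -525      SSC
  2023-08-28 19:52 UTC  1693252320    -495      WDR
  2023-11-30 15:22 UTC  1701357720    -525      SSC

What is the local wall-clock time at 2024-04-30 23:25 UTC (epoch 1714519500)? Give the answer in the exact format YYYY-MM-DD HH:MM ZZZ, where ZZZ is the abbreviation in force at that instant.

Query: 2024-04-30 23:25 UTC
Rule 4/4 (SSC, -08:45): 2023-11-30 15:22 UTC ≤ query < +∞
23·60 + 25 - 525 = 880 min
880 = 0·1440 + 880; 880 = 14·60 + 40 → 14:40, same day
→ 2024-04-30 14:40 SSC

2024-04-30 14:40 SSC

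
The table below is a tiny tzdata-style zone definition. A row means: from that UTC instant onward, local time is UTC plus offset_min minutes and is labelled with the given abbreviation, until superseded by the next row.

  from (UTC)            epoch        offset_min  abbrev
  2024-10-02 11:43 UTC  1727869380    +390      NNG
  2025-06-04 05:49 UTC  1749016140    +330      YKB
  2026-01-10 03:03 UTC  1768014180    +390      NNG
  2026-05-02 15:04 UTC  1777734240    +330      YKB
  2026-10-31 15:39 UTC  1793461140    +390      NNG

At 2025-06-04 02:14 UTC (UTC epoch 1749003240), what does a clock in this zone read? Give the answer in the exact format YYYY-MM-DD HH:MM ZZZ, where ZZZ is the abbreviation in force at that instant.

Query: 2025-06-04 02:14 UTC
Rule 1/5 (NNG, +06:30): 2024-10-02 11:43 UTC ≤ query < 2025-06-04 05:49 UTC
2·60 + 14 + 390 = 524 min
524 = 0·1440 + 524; 524 = 8·60 + 44 → 08:44, same day
→ 2025-06-04 08:44 NNG

2025-06-04 08:44 NNG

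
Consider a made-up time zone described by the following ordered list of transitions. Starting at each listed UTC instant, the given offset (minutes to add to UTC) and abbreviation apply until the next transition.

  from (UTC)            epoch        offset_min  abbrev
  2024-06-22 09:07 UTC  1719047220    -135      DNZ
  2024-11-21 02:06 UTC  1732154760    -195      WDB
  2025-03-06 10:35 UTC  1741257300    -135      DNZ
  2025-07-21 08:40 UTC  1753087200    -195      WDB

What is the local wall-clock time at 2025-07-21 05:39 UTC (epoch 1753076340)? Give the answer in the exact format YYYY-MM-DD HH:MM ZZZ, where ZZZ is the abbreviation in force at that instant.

Query: 2025-07-21 05:39 UTC
Rule 3/4 (DNZ, -02:15): 2025-03-06 10:35 UTC ≤ query < 2025-07-21 08:40 UTC
5·60 + 39 - 135 = 204 min
204 = 0·1440 + 204; 204 = 3·60 + 24 → 03:24, same day
→ 2025-07-21 03:24 DNZ

2025-07-21 03:24 DNZ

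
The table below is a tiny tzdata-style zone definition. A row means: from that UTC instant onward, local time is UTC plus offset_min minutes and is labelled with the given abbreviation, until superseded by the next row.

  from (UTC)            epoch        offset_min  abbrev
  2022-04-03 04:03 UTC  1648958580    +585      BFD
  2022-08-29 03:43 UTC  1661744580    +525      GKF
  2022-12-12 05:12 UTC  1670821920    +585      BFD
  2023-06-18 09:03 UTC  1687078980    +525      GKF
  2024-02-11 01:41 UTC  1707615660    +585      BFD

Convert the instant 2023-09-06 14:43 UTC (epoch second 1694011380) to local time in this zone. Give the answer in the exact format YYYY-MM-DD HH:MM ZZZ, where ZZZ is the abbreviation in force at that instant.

Query: 2023-09-06 14:43 UTC
Rule 4/5 (GKF, +08:45): 2023-06-18 09:03 UTC ≤ query < 2024-02-11 01:41 UTC
14·60 + 43 + 525 = 1408 min
1408 = 0·1440 + 1408; 1408 = 23·60 + 28 → 23:28, same day
→ 2023-09-06 23:28 GKF

2023-09-06 23:28 GKF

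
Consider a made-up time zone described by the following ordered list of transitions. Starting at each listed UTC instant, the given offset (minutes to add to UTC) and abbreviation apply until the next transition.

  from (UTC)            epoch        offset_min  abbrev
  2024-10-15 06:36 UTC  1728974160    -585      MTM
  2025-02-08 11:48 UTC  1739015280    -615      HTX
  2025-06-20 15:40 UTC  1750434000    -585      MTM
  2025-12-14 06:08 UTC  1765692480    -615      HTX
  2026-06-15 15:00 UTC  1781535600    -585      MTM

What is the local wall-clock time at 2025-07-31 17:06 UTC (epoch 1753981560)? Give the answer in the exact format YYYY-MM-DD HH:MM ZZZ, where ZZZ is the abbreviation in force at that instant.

2025-07-31 07:21 MTM

Query: 2025-07-31 17:06 UTC
Rule 3/5 (MTM, -09:45): 2025-06-20 15:40 UTC ≤ query < 2025-12-14 06:08 UTC
17·60 + 6 - 585 = 441 min
441 = 0·1440 + 441; 441 = 7·60 + 21 → 07:21, same day
→ 2025-07-31 07:21 MTM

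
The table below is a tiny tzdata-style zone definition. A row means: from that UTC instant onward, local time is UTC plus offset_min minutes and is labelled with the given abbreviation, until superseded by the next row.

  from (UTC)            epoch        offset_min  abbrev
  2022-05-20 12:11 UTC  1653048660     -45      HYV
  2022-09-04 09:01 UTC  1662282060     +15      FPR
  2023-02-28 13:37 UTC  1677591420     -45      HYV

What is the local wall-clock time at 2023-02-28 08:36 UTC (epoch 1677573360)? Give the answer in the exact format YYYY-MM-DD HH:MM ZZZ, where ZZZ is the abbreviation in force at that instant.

2023-02-28 08:51 FPR

Query: 2023-02-28 08:36 UTC
Rule 2/3 (FPR, +00:15): 2022-09-04 09:01 UTC ≤ query < 2023-02-28 13:37 UTC
8·60 + 36 + 15 = 531 min
531 = 0·1440 + 531; 531 = 8·60 + 51 → 08:51, same day
→ 2023-02-28 08:51 FPR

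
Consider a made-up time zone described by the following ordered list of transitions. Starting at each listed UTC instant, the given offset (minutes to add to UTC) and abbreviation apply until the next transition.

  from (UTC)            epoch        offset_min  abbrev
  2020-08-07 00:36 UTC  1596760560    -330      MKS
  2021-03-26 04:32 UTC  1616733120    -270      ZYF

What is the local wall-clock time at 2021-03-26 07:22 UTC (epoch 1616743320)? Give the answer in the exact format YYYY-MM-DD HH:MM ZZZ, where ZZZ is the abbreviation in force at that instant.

Query: 2021-03-26 07:22 UTC
Rule 2/2 (ZYF, -04:30): 2021-03-26 04:32 UTC ≤ query < +∞
7·60 + 22 - 270 = 172 min
172 = 0·1440 + 172; 172 = 2·60 + 52 → 02:52, same day
→ 2021-03-26 02:52 ZYF

2021-03-26 02:52 ZYF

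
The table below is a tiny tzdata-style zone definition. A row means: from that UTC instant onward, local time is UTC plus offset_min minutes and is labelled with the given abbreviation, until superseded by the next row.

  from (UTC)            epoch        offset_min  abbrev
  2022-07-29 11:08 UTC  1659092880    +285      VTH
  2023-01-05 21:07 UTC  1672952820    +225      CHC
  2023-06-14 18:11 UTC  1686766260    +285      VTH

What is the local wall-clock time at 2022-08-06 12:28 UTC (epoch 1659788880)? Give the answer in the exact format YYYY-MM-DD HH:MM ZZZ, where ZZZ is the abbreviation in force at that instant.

Query: 2022-08-06 12:28 UTC
Rule 1/3 (VTH, +04:45): 2022-07-29 11:08 UTC ≤ query < 2023-01-05 21:07 UTC
12·60 + 28 + 285 = 1033 min
1033 = 0·1440 + 1033; 1033 = 17·60 + 13 → 17:13, same day
→ 2022-08-06 17:13 VTH

2022-08-06 17:13 VTH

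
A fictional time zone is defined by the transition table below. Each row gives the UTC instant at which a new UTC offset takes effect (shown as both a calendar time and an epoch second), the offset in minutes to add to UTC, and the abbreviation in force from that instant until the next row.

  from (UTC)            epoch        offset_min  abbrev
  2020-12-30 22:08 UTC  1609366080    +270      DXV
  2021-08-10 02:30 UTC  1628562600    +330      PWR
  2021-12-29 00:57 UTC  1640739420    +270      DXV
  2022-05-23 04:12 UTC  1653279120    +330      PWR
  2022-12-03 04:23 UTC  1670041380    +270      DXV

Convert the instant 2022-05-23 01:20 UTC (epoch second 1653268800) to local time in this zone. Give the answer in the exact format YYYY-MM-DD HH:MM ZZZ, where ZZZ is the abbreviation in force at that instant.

Query: 2022-05-23 01:20 UTC
Rule 3/5 (DXV, +04:30): 2021-12-29 00:57 UTC ≤ query < 2022-05-23 04:12 UTC
1·60 + 20 + 270 = 350 min
350 = 0·1440 + 350; 350 = 5·60 + 50 → 05:50, same day
→ 2022-05-23 05:50 DXV

2022-05-23 05:50 DXV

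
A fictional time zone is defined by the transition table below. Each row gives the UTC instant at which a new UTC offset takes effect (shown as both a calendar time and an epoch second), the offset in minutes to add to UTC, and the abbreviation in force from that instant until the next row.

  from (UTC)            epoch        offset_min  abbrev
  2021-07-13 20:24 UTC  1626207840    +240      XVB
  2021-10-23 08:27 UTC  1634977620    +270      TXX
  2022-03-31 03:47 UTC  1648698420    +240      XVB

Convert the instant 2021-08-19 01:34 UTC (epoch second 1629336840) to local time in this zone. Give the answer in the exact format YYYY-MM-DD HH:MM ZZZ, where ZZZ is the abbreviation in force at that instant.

2021-08-19 05:34 XVB

Query: 2021-08-19 01:34 UTC
Rule 1/3 (XVB, +04:00): 2021-07-13 20:24 UTC ≤ query < 2021-10-23 08:27 UTC
1·60 + 34 + 240 = 334 min
334 = 0·1440 + 334; 334 = 5·60 + 34 → 05:34, same day
→ 2021-08-19 05:34 XVB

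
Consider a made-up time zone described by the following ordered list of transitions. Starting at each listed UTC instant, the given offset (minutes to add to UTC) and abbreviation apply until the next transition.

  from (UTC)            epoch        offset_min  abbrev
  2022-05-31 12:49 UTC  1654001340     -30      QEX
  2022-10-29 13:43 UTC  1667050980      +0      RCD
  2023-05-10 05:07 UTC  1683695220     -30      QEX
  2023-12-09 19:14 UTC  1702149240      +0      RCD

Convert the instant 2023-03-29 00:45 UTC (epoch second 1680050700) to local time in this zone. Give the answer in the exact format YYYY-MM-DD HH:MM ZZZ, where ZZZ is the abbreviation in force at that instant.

Query: 2023-03-29 00:45 UTC
Rule 2/4 (RCD, +00:00): 2022-10-29 13:43 UTC ≤ query < 2023-05-10 05:07 UTC
0·60 + 45 + 0 = 45 min
45 = 0·1440 + 45; 45 = 0·60 + 45 → 00:45, same day
→ 2023-03-29 00:45 RCD

2023-03-29 00:45 RCD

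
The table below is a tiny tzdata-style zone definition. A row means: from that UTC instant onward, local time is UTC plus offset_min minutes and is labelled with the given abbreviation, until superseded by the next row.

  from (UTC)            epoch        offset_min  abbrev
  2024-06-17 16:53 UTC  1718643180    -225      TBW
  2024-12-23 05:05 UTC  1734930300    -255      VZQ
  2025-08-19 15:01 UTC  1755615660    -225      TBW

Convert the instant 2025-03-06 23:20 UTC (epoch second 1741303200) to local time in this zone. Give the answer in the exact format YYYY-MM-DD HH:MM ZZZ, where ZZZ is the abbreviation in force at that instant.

Query: 2025-03-06 23:20 UTC
Rule 2/3 (VZQ, -04:15): 2024-12-23 05:05 UTC ≤ query < 2025-08-19 15:01 UTC
23·60 + 20 - 255 = 1145 min
1145 = 0·1440 + 1145; 1145 = 19·60 + 5 → 19:05, same day
→ 2025-03-06 19:05 VZQ

2025-03-06 19:05 VZQ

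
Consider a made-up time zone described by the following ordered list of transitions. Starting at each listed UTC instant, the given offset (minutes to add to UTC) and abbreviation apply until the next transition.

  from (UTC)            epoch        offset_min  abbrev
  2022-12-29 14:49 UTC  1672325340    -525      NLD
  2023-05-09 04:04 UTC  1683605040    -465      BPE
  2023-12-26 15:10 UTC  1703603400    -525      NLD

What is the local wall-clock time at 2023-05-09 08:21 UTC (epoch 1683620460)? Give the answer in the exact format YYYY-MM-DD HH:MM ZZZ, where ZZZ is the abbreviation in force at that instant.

Query: 2023-05-09 08:21 UTC
Rule 2/3 (BPE, -07:45): 2023-05-09 04:04 UTC ≤ query < 2023-12-26 15:10 UTC
8·60 + 21 - 465 = 36 min
36 = 0·1440 + 36; 36 = 0·60 + 36 → 00:36, same day
→ 2023-05-09 00:36 BPE

2023-05-09 00:36 BPE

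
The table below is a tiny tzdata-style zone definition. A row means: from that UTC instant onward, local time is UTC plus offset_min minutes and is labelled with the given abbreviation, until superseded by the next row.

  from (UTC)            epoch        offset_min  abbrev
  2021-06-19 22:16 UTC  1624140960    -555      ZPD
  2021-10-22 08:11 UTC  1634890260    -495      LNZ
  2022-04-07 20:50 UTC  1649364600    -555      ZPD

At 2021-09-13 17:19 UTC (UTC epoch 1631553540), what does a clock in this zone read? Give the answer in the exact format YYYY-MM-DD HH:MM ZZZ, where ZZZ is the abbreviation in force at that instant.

Query: 2021-09-13 17:19 UTC
Rule 1/3 (ZPD, -09:15): 2021-06-19 22:16 UTC ≤ query < 2021-10-22 08:11 UTC
17·60 + 19 - 555 = 484 min
484 = 0·1440 + 484; 484 = 8·60 + 4 → 08:04, same day
→ 2021-09-13 08:04 ZPD

2021-09-13 08:04 ZPD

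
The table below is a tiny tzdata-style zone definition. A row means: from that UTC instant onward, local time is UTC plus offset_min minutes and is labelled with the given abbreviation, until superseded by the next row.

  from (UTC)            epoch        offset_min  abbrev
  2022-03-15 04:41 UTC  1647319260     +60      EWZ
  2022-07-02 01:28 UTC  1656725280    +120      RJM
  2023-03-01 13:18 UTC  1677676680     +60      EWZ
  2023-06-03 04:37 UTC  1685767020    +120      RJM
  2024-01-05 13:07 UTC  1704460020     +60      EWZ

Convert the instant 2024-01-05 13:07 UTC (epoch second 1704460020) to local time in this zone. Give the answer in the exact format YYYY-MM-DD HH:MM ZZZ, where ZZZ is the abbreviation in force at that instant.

2024-01-05 14:07 EWZ

Query: 2024-01-05 13:07 UTC
Rule 5/5 (EWZ, +01:00): 2024-01-05 13:07 UTC ≤ query < +∞
13·60 + 7 + 60 = 847 min
847 = 0·1440 + 847; 847 = 14·60 + 7 → 14:07, same day
→ 2024-01-05 14:07 EWZ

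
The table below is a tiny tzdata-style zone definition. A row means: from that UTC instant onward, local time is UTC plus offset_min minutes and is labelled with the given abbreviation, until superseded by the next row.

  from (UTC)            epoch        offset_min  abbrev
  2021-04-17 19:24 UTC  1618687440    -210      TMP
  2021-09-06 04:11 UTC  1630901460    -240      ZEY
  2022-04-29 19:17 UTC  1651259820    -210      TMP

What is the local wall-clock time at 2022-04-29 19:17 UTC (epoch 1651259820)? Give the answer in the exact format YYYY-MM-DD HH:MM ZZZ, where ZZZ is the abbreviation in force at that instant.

2022-04-29 15:47 TMP

Query: 2022-04-29 19:17 UTC
Rule 3/3 (TMP, -03:30): 2022-04-29 19:17 UTC ≤ query < +∞
19·60 + 17 - 210 = 947 min
947 = 0·1440 + 947; 947 = 15·60 + 47 → 15:47, same day
→ 2022-04-29 15:47 TMP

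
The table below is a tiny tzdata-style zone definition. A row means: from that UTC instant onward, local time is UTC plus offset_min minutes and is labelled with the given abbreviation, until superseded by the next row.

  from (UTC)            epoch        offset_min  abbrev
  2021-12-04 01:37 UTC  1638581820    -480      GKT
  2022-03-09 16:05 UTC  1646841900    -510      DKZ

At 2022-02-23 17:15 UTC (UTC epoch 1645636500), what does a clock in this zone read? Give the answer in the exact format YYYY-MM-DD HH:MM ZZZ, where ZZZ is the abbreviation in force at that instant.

Query: 2022-02-23 17:15 UTC
Rule 1/2 (GKT, -08:00): 2021-12-04 01:37 UTC ≤ query < 2022-03-09 16:05 UTC
17·60 + 15 - 480 = 555 min
555 = 0·1440 + 555; 555 = 9·60 + 15 → 09:15, same day
→ 2022-02-23 09:15 GKT

2022-02-23 09:15 GKT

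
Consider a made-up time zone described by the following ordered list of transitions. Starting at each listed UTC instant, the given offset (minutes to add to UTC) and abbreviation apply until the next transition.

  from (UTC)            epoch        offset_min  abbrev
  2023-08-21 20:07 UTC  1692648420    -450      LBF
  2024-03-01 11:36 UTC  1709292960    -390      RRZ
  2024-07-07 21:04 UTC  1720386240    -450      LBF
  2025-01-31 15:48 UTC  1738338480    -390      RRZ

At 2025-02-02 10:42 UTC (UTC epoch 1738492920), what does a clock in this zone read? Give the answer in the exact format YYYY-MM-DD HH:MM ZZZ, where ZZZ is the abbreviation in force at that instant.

Query: 2025-02-02 10:42 UTC
Rule 4/4 (RRZ, -06:30): 2025-01-31 15:48 UTC ≤ query < +∞
10·60 + 42 - 390 = 252 min
252 = 0·1440 + 252; 252 = 4·60 + 12 → 04:12, same day
→ 2025-02-02 04:12 RRZ

2025-02-02 04:12 RRZ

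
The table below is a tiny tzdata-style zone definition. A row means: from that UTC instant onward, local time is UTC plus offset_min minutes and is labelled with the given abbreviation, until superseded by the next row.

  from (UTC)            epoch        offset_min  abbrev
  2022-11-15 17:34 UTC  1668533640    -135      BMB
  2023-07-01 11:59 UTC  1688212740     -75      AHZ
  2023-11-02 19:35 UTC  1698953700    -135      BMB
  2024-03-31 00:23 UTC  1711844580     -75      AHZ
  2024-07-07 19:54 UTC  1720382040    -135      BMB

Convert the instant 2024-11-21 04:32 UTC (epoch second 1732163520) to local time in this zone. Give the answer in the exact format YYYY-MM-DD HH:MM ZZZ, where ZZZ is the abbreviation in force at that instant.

Query: 2024-11-21 04:32 UTC
Rule 5/5 (BMB, -02:15): 2024-07-07 19:54 UTC ≤ query < +∞
4·60 + 32 - 135 = 137 min
137 = 0·1440 + 137; 137 = 2·60 + 17 → 02:17, same day
→ 2024-11-21 02:17 BMB

2024-11-21 02:17 BMB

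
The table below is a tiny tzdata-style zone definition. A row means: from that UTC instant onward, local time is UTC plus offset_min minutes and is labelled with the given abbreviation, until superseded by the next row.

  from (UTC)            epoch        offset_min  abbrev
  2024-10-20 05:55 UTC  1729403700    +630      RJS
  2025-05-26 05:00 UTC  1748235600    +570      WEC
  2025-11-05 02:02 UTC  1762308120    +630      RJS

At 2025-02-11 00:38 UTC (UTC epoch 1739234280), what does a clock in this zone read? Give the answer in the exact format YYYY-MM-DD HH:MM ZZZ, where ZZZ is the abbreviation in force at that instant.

Query: 2025-02-11 00:38 UTC
Rule 1/3 (RJS, +10:30): 2024-10-20 05:55 UTC ≤ query < 2025-05-26 05:00 UTC
0·60 + 38 + 630 = 668 min
668 = 0·1440 + 668; 668 = 11·60 + 8 → 11:08, same day
→ 2025-02-11 11:08 RJS

2025-02-11 11:08 RJS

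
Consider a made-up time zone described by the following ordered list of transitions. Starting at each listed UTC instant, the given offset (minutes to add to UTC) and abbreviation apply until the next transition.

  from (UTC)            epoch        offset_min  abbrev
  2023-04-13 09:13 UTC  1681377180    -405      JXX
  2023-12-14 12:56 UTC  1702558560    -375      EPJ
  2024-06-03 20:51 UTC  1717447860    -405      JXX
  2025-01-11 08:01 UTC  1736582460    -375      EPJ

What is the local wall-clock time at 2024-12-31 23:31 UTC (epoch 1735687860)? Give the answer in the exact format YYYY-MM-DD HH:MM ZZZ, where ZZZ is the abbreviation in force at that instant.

Query: 2024-12-31 23:31 UTC
Rule 3/4 (JXX, -06:45): 2024-06-03 20:51 UTC ≤ query < 2025-01-11 08:01 UTC
23·60 + 31 - 405 = 1006 min
1006 = 0·1440 + 1006; 1006 = 16·60 + 46 → 16:46, same day
→ 2024-12-31 16:46 JXX

2024-12-31 16:46 JXX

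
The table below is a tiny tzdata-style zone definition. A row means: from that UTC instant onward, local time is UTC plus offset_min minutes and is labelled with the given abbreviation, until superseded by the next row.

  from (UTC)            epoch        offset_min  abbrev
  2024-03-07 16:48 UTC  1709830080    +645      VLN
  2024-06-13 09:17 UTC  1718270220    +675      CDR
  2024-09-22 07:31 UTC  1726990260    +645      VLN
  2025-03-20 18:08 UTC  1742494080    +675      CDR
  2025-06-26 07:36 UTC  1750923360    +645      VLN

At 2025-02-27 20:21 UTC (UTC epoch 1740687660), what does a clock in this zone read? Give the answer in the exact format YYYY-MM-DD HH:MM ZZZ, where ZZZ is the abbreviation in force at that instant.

Query: 2025-02-27 20:21 UTC
Rule 3/5 (VLN, +10:45): 2024-09-22 07:31 UTC ≤ query < 2025-03-20 18:08 UTC
20·60 + 21 + 645 = 1866 min
1866 = 1·1440 + 426; 426 = 7·60 + 6 → 07:06, 2025-02-27 + 1 day = 2025-02-28
→ 2025-02-28 07:06 VLN

2025-02-28 07:06 VLN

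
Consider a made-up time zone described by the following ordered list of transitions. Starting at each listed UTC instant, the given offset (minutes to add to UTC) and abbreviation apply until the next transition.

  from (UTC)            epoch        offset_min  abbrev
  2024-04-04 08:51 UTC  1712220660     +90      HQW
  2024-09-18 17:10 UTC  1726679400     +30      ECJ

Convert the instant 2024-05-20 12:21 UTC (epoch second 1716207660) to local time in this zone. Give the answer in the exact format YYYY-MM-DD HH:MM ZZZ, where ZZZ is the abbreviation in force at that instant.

Query: 2024-05-20 12:21 UTC
Rule 1/2 (HQW, +01:30): 2024-04-04 08:51 UTC ≤ query < 2024-09-18 17:10 UTC
12·60 + 21 + 90 = 831 min
831 = 0·1440 + 831; 831 = 13·60 + 51 → 13:51, same day
→ 2024-05-20 13:51 HQW

2024-05-20 13:51 HQW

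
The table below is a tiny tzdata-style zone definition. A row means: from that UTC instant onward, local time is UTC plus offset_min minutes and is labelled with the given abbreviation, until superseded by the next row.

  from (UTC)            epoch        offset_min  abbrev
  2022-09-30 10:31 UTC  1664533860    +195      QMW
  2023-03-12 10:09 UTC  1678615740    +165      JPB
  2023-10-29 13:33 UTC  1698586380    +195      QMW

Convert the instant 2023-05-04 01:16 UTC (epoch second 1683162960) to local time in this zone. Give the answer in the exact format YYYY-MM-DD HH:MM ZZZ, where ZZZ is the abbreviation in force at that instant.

2023-05-04 04:01 JPB

Query: 2023-05-04 01:16 UTC
Rule 2/3 (JPB, +02:45): 2023-03-12 10:09 UTC ≤ query < 2023-10-29 13:33 UTC
1·60 + 16 + 165 = 241 min
241 = 0·1440 + 241; 241 = 4·60 + 1 → 04:01, same day
→ 2023-05-04 04:01 JPB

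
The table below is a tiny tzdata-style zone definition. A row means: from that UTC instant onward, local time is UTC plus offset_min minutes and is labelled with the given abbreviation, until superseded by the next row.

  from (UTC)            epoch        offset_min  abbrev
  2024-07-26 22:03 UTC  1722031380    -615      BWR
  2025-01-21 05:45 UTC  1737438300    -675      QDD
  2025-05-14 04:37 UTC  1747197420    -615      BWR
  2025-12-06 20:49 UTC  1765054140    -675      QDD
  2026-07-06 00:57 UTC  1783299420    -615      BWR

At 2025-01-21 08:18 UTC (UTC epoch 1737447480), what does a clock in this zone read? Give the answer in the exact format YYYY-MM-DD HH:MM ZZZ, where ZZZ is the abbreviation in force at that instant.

Query: 2025-01-21 08:18 UTC
Rule 2/5 (QDD, -11:15): 2025-01-21 05:45 UTC ≤ query < 2025-05-14 04:37 UTC
8·60 + 18 - 675 = -177 min
-177 = -1·1440 + 1263; 1263 = 21·60 + 3 → 21:03, 2025-01-21 - 1 day = 2025-01-20
→ 2025-01-20 21:03 QDD

2025-01-20 21:03 QDD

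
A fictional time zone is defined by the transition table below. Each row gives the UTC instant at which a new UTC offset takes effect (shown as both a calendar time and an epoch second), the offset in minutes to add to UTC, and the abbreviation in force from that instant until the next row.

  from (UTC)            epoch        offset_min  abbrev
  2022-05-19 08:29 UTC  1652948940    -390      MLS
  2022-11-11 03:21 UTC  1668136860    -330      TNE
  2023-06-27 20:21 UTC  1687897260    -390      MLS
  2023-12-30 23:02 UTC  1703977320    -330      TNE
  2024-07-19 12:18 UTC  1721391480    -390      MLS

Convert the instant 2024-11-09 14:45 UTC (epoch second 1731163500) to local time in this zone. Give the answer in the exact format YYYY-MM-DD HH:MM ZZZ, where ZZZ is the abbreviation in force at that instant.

2024-11-09 08:15 MLS

Query: 2024-11-09 14:45 UTC
Rule 5/5 (MLS, -06:30): 2024-07-19 12:18 UTC ≤ query < +∞
14·60 + 45 - 390 = 495 min
495 = 0·1440 + 495; 495 = 8·60 + 15 → 08:15, same day
→ 2024-11-09 08:15 MLS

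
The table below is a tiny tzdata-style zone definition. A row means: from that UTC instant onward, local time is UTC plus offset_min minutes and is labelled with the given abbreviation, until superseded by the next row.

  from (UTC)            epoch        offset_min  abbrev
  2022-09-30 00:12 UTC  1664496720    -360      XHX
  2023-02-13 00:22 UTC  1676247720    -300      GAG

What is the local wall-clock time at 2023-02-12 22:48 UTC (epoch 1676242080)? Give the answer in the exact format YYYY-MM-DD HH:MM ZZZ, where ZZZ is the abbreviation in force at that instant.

2023-02-12 16:48 XHX

Query: 2023-02-12 22:48 UTC
Rule 1/2 (XHX, -06:00): 2022-09-30 00:12 UTC ≤ query < 2023-02-13 00:22 UTC
22·60 + 48 - 360 = 1008 min
1008 = 0·1440 + 1008; 1008 = 16·60 + 48 → 16:48, same day
→ 2023-02-12 16:48 XHX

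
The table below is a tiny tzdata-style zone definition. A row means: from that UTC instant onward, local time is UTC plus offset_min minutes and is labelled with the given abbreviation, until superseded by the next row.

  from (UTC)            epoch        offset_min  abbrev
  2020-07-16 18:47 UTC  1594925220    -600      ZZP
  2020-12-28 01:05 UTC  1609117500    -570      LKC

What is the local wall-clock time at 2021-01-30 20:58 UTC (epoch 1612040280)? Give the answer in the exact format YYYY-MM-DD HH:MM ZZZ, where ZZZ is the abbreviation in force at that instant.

Query: 2021-01-30 20:58 UTC
Rule 2/2 (LKC, -09:30): 2020-12-28 01:05 UTC ≤ query < +∞
20·60 + 58 - 570 = 688 min
688 = 0·1440 + 688; 688 = 11·60 + 28 → 11:28, same day
→ 2021-01-30 11:28 LKC

2021-01-30 11:28 LKC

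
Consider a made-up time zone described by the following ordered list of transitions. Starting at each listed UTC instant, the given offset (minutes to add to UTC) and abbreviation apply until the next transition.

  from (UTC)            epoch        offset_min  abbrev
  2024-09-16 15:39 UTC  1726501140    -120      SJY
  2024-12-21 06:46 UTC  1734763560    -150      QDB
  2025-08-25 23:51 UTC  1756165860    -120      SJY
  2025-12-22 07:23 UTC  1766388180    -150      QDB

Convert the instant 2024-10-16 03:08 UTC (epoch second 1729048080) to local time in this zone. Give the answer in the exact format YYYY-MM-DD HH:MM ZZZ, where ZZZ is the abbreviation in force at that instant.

Query: 2024-10-16 03:08 UTC
Rule 1/4 (SJY, -02:00): 2024-09-16 15:39 UTC ≤ query < 2024-12-21 06:46 UTC
3·60 + 8 - 120 = 68 min
68 = 0·1440 + 68; 68 = 1·60 + 8 → 01:08, same day
→ 2024-10-16 01:08 SJY

2024-10-16 01:08 SJY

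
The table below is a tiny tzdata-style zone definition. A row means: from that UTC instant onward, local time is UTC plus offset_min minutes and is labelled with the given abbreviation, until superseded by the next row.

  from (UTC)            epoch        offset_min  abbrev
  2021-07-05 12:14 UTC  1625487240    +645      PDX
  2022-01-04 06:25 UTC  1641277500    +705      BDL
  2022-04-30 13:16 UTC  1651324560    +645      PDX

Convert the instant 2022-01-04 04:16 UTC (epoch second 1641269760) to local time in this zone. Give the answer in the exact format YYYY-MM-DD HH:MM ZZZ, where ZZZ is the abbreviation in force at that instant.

2022-01-04 15:01 PDX

Query: 2022-01-04 04:16 UTC
Rule 1/3 (PDX, +10:45): 2021-07-05 12:14 UTC ≤ query < 2022-01-04 06:25 UTC
4·60 + 16 + 645 = 901 min
901 = 0·1440 + 901; 901 = 15·60 + 1 → 15:01, same day
→ 2022-01-04 15:01 PDX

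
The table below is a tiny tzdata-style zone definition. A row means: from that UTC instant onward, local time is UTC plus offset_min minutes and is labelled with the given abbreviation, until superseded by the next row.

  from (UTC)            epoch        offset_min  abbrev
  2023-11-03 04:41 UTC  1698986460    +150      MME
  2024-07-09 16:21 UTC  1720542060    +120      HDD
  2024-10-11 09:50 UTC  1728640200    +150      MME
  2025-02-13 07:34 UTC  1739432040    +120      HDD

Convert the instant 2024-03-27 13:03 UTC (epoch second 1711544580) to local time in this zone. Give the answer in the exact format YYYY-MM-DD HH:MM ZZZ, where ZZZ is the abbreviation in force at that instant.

2024-03-27 15:33 MME

Query: 2024-03-27 13:03 UTC
Rule 1/4 (MME, +02:30): 2023-11-03 04:41 UTC ≤ query < 2024-07-09 16:21 UTC
13·60 + 3 + 150 = 933 min
933 = 0·1440 + 933; 933 = 15·60 + 33 → 15:33, same day
→ 2024-03-27 15:33 MME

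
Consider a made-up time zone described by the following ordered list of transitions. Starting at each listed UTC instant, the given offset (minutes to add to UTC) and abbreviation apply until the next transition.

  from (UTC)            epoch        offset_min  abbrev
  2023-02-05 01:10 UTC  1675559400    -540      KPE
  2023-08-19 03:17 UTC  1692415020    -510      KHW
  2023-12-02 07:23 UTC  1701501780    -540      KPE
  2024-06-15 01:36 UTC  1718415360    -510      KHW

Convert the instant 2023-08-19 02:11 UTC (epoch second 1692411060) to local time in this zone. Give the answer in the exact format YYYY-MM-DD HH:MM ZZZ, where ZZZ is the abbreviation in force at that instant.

Query: 2023-08-19 02:11 UTC
Rule 1/4 (KPE, -09:00): 2023-02-05 01:10 UTC ≤ query < 2023-08-19 03:17 UTC
2·60 + 11 - 540 = -409 min
-409 = -1·1440 + 1031; 1031 = 17·60 + 11 → 17:11, 2023-08-19 - 1 day = 2023-08-18
→ 2023-08-18 17:11 KPE

2023-08-18 17:11 KPE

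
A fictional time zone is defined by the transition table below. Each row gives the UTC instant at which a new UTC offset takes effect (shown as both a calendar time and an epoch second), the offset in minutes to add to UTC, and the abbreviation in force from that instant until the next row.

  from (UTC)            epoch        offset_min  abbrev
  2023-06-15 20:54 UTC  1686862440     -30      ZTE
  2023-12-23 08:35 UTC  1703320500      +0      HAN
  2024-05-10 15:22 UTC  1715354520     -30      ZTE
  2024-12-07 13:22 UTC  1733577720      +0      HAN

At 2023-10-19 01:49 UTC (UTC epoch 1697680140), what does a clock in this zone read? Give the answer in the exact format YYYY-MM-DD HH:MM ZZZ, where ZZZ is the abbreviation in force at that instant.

2023-10-19 01:19 ZTE

Query: 2023-10-19 01:49 UTC
Rule 1/4 (ZTE, -00:30): 2023-06-15 20:54 UTC ≤ query < 2023-12-23 08:35 UTC
1·60 + 49 - 30 = 79 min
79 = 0·1440 + 79; 79 = 1·60 + 19 → 01:19, same day
→ 2023-10-19 01:19 ZTE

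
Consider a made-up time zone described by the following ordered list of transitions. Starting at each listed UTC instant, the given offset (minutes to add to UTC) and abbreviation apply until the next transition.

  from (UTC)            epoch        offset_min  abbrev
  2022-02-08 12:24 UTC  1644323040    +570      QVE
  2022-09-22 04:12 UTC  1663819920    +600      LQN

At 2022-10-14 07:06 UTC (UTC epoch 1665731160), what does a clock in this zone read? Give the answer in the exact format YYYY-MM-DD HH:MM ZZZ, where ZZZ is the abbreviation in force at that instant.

Query: 2022-10-14 07:06 UTC
Rule 2/2 (LQN, +10:00): 2022-09-22 04:12 UTC ≤ query < +∞
7·60 + 6 + 600 = 1026 min
1026 = 0·1440 + 1026; 1026 = 17·60 + 6 → 17:06, same day
→ 2022-10-14 17:06 LQN

2022-10-14 17:06 LQN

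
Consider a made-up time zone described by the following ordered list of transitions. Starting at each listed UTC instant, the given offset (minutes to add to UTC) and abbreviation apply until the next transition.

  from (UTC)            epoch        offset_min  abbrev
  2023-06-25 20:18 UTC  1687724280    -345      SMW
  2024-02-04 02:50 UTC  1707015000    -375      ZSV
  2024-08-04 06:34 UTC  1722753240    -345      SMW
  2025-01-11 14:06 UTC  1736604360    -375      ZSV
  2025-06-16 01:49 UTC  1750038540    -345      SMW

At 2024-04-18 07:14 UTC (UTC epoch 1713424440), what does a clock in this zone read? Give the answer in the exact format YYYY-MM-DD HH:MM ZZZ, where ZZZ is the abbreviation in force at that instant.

Query: 2024-04-18 07:14 UTC
Rule 2/5 (ZSV, -06:15): 2024-02-04 02:50 UTC ≤ query < 2024-08-04 06:34 UTC
7·60 + 14 - 375 = 59 min
59 = 0·1440 + 59; 59 = 0·60 + 59 → 00:59, same day
→ 2024-04-18 00:59 ZSV

2024-04-18 00:59 ZSV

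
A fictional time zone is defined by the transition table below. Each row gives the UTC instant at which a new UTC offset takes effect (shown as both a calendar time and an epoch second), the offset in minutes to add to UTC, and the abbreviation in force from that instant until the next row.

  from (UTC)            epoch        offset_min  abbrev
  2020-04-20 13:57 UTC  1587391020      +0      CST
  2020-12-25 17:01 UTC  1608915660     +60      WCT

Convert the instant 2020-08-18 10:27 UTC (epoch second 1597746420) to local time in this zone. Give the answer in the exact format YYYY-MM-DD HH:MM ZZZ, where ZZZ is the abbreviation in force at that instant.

Query: 2020-08-18 10:27 UTC
Rule 1/2 (CST, +00:00): 2020-04-20 13:57 UTC ≤ query < 2020-12-25 17:01 UTC
10·60 + 27 + 0 = 627 min
627 = 0·1440 + 627; 627 = 10·60 + 27 → 10:27, same day
→ 2020-08-18 10:27 CST

2020-08-18 10:27 CST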